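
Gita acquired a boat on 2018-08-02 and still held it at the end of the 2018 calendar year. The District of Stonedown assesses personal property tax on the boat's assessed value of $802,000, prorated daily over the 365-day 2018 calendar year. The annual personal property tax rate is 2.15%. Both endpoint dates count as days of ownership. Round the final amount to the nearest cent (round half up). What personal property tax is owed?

$7,180.65

Days held (2018-08-02 to 2018-12-31): 152 out of 365
Tax = $802,000 × 2.15% × 152/365 = $7,180.6466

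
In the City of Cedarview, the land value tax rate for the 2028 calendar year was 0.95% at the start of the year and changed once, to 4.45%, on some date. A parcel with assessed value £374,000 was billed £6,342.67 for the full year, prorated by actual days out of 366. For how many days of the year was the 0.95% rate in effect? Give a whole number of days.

Let d = days at the first rate; then 366 − d days at the second rate.
£374,000 × [0.95%·d + 4.45%·(366−d)] / 366 = £6,342.67
Solving gives d = 288, so the new rate took effect on October 15, 2028.

288 days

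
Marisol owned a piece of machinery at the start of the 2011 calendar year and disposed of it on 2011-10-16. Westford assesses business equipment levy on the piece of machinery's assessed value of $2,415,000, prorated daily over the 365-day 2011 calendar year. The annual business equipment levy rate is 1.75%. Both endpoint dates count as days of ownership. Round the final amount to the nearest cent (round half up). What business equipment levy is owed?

$33,462.64

Days held (2011-01-01 to 2011-10-16): 289 out of 365
Tax = $2,415,000 × 1.75% × 289/365 = $33,462.6370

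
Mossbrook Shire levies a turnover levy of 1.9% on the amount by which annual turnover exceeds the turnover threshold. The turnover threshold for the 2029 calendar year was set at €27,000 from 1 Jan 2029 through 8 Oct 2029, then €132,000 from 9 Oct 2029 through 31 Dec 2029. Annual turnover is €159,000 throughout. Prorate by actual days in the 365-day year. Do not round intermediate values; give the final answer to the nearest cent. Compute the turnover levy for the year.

1 Jan – 8 Oct 2029: 281 days, exemption €27,000 → (€159,000 − €27,000) × 1.9% × 281/365 = €1,930.8164
9 Oct – 31 Dec 2029: 84 days, exemption €132,000 → (€159,000 − €132,000) × 1.9% × 84/365 = €118.0603
Total = €2,048.8767

€2,048.88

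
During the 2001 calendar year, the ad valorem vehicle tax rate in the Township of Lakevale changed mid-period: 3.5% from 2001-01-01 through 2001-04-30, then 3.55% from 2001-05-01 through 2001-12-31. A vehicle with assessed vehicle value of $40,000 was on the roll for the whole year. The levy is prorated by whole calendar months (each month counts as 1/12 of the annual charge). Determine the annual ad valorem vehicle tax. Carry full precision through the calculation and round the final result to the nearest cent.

2001-01-01 to 2001-04-30: 4 months at 3.5% → $40,000 × 3.5% × 4/12 = $466.6667
2001-05-01 to 2001-12-31: 8 months at 3.55% → $40,000 × 3.55% × 8/12 = $946.6667
Total = $1,413.3333

$1,413.33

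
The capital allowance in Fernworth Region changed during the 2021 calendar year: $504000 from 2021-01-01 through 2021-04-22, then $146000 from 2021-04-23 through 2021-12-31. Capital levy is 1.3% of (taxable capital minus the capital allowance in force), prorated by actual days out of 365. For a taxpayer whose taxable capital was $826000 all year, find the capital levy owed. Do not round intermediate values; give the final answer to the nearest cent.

$7411.92

2021-01-01 to 2021-04-22: 112 days, exemption $504000 → ($826000 − $504000) × 1.3% × 112/365 = $1284.4712
2021-04-23 to 2021-12-31: 253 days, exemption $146000 → ($826000 − $146000) × 1.3% × 253/365 = $6127.4521
Total = $7411.9233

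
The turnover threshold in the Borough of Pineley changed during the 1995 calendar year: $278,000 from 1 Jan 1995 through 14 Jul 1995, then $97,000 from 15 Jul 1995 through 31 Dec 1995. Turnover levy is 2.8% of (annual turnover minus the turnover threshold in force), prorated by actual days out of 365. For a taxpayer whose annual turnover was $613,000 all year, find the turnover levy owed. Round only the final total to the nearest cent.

1 Jan – 14 Jul 1995: 195 days, exemption $278,000 → ($613,000 − $278,000) × 2.8% × 195/365 = $5,011.2329
15 Jul – 31 Dec 1995: 170 days, exemption $97,000 → ($613,000 − $97,000) × 2.8% × 170/365 = $6,729.2055
Total = $11,740.4384

$11,740.44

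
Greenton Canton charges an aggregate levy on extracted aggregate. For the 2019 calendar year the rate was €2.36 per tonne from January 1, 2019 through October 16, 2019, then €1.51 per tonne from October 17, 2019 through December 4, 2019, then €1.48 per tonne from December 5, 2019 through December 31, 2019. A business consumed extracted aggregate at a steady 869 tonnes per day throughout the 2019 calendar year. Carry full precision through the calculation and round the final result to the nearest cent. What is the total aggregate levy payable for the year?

January 1 – October 16, 2019: 289 days × 869 tonnes/day = 251,141 tonnes at €2.36/tonne → €592692.76
October 17 – December 4, 2019: 49 days × 869 tonnes/day = 42,581 tonnes at €1.51/tonne → €64297.31
December 5 – December 31, 2019: 27 days × 869 tonnes/day = 23,463 tonnes at €1.48/tonne → €34725.24

€691715.31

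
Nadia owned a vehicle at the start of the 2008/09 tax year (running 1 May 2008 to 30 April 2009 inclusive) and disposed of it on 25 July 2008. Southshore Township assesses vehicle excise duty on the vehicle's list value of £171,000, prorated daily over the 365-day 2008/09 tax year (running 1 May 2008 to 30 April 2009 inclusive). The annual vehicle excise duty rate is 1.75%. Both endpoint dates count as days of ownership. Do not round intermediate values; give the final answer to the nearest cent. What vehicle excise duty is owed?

£705.08

Days held (1 May – 25 July 2008): 86 out of 365
Tax = £171,000 × 1.75% × 86/365 = £705.0822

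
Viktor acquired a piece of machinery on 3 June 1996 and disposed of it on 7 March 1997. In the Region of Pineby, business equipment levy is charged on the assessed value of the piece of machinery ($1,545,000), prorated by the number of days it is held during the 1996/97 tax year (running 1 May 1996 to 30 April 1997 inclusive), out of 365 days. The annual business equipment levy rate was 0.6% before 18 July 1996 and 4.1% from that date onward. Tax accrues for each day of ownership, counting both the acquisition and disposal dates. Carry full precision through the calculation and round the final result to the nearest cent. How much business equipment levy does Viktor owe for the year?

$41,579.55

3 June – 17 July 1996: 45 days at 0.6% → $1,545,000 × 0.6% × 45/365 = $1,142.8767
18 July 1996 – 7 March 1997: 233 days at 4.1% → $1,545,000 × 4.1% × 233/365 = $40,436.6712
Total = $41,579.5479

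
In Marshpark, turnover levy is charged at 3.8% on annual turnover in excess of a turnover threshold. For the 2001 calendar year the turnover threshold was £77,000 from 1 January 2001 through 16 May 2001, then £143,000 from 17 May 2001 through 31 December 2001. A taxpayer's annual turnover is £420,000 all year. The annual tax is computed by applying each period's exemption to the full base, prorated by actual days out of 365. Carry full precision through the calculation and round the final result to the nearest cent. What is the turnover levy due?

1 January – 16 May 2001: 136 days, exemption £77,000 → (£420,000 − £77,000) × 3.8% × 136/365 = £4,856.5041
17 May – 31 December 2001: 229 days, exemption £143,000 → (£420,000 − £143,000) × 3.8% × 229/365 = £6,603.9836
Total = £11,460.4877

£11,460.49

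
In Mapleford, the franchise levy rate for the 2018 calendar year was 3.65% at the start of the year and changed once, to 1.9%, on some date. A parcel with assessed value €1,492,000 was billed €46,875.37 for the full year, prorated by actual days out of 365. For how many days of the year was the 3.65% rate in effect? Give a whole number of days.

Let d = days at the first rate; then 365 − d days at the second rate.
€1,492,000 × [3.65%·d + 1.9%·(365−d)] / 365 = €46,875.37
Solving gives d = 259, so the new rate took effect on 17 September 2018.

259 days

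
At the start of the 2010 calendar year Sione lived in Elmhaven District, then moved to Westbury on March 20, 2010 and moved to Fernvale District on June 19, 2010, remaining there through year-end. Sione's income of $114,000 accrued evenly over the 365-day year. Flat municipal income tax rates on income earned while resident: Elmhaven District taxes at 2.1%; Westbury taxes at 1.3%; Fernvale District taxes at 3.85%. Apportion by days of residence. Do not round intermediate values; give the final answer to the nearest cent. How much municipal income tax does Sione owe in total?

$3,237.91

Elmhaven District, January 1 – March 19, 2010: 78 days → $114,000 × 2.1% × 78/365 = $511.5945
Westbury, March 20 – June 18, 2010: 91 days → $114,000 × 1.3% × 91/365 = $369.4849
Fernvale District, June 19 – December 31, 2010: 196 days → $114,000 × 3.85% × 196/365 = $2,356.8329
Total = $3,237.9123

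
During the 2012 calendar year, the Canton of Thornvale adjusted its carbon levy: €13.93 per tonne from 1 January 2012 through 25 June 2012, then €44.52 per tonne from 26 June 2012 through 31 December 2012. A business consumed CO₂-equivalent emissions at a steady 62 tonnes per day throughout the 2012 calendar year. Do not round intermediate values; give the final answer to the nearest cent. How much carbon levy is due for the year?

1 January – 25 June 2012: 177 days × 62 tonnes/day = 10,974 tonnes at €13.93/tonne → €152,867.82
26 June – 31 December 2012: 189 days × 62 tonnes/day = 11,718 tonnes at €44.52/tonne → €521,685.36

€674,553.18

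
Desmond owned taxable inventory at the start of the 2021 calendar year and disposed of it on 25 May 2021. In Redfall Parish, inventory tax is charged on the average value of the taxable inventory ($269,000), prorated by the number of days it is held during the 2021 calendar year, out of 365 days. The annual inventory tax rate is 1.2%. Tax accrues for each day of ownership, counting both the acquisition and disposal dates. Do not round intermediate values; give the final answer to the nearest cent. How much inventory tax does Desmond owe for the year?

$1,282.36

Days held (1 Jan – 25 May 2021): 145 out of 365
Tax = $269,000 × 1.2% × 145/365 = $1,282.3562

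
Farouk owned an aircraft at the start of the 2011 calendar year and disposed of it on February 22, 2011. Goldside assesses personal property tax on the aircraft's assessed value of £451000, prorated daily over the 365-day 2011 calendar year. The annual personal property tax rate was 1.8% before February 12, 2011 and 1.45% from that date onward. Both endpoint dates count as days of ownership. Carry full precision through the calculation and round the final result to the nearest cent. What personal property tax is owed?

£1131.21

January 1 – February 11, 2011: 42 days at 1.8% → £451000 × 1.8% × 42/365 = £934.1260
February 12 – February 22, 2011: 11 days at 1.45% → £451000 × 1.45% × 11/365 = £197.0808
Total = £1131.2068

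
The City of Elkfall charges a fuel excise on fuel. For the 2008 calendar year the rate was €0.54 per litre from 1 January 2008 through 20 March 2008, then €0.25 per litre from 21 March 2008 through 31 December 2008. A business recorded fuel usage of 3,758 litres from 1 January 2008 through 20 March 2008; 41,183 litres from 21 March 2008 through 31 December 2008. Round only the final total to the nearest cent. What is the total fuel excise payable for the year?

€12,325.07

1 January – 20 March 2008: 3,758 litres at €0.54/litre → €2,029.32
21 March – 31 December 2008: 41,183 litres at €0.25/litre → €10,295.75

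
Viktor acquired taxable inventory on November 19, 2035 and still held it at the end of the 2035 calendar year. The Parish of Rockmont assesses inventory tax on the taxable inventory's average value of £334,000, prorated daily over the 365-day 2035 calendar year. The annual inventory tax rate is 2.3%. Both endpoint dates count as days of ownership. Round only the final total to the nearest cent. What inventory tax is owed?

Days held (November 19 – December 31, 2035): 43 out of 365
Tax = £334,000 × 2.3% × 43/365 = £905.0027

£905.00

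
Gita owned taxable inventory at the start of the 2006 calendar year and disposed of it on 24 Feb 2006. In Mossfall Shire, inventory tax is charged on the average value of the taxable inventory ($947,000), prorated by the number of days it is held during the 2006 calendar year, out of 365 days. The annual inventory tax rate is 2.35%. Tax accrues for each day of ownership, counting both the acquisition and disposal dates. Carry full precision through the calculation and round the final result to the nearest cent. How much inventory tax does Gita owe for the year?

$3,353.42

Days held (1 Jan – 24 Feb 2006): 55 out of 365
Tax = $947,000 × 2.35% × 55/365 = $3,353.4178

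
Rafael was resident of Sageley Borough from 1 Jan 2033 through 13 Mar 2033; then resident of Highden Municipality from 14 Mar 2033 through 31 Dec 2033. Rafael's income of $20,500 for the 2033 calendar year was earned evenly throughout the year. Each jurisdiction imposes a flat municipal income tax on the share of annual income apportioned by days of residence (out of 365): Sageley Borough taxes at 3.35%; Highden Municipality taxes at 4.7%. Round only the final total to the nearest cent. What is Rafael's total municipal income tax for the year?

Sageley Borough, 1 Jan – 13 Mar 2033: 72 days → $20,500 × 3.35% × 72/365 = $135.4685
Highden Municipality, 14 Mar – 31 Dec 2033: 293 days → $20,500 × 4.7% × 293/365 = $773.4397
Total = $908.9082

$908.91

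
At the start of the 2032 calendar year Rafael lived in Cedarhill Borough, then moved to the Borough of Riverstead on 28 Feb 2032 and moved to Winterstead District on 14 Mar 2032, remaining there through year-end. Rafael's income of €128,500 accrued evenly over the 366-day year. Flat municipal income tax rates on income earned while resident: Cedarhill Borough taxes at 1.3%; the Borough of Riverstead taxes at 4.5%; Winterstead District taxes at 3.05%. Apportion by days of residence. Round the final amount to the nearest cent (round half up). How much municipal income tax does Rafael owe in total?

Cedarhill Borough, 1 Jan – 27 Feb 2032: 58 days → €128,500 × 1.3% × 58/366 = €264.7240
The Borough of Riverstead, 28 Feb – 13 Mar 2032: 15 days → €128,500 × 4.5% × 15/366 = €236.9877
Winterstead District, 14 Mar – 31 Dec 2032: 293 days → €128,500 × 3.05% × 293/366 = €3,137.5417
Total = €3,639.2534

€3,639.25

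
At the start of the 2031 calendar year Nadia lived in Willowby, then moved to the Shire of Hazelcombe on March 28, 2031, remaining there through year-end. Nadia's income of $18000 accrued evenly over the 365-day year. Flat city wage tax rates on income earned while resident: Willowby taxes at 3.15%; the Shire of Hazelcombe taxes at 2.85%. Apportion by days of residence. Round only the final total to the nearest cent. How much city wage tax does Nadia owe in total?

$525.72

Willowby, January 1 – March 27, 2031: 86 days → $18000 × 3.15% × 86/365 = $133.5945
The Shire of Hazelcombe, March 28 – December 31, 2031: 279 days → $18000 × 2.85% × 279/365 = $392.1288
Total = $525.7233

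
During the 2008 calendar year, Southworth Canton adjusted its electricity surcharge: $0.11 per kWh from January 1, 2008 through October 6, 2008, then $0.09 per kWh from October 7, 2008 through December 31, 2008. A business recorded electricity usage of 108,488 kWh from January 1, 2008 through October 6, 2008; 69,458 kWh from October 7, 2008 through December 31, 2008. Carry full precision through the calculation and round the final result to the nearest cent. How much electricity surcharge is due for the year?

$18,184.90

January 1 – October 6, 2008: 108,488 kWh at $0.11/kWh → $11,933.68
October 7 – December 31, 2008: 69,458 kWh at $0.09/kWh → $6,251.22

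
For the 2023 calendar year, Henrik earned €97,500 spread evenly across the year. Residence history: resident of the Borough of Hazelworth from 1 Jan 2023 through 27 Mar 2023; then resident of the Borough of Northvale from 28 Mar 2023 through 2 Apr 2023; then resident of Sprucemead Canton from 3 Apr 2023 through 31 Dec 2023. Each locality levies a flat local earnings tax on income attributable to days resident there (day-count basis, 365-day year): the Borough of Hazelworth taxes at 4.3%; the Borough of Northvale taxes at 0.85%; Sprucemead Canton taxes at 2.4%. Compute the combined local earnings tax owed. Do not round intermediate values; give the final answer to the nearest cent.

The Borough of Hazelworth, 1 Jan – 27 Mar 2023: 86 days → €97,500 × 4.3% × 86/365 = €987.8219
The Borough of Northvale, 28 Mar – 2 Apr 2023: 6 days → €97,500 × 0.85% × 6/365 = €13.6233
Sprucemead Canton, 3 Apr – 31 Dec 2023: 273 days → €97,500 × 2.4% × 273/365 = €1,750.1918
Total = €2,751.6370

€2,751.64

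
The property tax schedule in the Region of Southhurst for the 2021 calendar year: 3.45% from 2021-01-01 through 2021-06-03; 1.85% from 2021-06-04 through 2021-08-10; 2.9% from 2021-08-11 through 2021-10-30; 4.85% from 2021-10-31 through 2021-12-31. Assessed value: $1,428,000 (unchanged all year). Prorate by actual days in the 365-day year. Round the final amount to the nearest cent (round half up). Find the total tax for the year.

$46,662.35

2021-01-01 to 2021-06-03: 154 days at 3.45% → $1,428,000 × 3.45% × 154/365 = $20,786.2027
2021-06-04 to 2021-08-10: 68 days at 1.85% → $1,428,000 × 1.85% × 68/365 = $4,921.7096
2021-08-11 to 2021-10-30: 81 days at 2.9% → $1,428,000 × 2.9% × 81/365 = $9,190.0603
2021-10-31 to 2021-12-31: 62 days at 4.85% → $1,428,000 × 4.85% × 62/365 = $11,764.3726
Total = $46,662.3452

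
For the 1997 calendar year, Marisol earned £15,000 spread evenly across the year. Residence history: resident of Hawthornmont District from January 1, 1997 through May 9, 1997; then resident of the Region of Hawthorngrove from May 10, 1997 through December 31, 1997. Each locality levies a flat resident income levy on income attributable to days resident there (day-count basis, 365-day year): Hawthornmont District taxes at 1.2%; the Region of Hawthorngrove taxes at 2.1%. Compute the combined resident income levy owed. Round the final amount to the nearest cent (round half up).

Hawthornmont District, January 1 – May 9, 1997: 129 days → £15,000 × 1.2% × 129/365 = £63.6164
The Region of Hawthorngrove, May 10 – December 31, 1997: 236 days → £15,000 × 2.1% × 236/365 = £203.6712
Total = £267.2877

£267.29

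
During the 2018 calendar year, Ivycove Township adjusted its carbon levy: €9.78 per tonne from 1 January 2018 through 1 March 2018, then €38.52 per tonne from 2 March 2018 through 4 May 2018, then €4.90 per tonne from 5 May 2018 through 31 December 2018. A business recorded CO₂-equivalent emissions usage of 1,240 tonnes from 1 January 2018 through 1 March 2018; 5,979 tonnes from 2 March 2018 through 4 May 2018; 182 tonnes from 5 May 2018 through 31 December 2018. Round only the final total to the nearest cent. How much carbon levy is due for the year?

1 January – 1 March 2018: 1,240 tonnes at €9.78/tonne → €12,127.20
2 March – 4 May 2018: 5,979 tonnes at €38.52/tonne → €230,311.08
5 May – 31 December 2018: 182 tonnes at €4.90/tonne → €891.80

€243,330.08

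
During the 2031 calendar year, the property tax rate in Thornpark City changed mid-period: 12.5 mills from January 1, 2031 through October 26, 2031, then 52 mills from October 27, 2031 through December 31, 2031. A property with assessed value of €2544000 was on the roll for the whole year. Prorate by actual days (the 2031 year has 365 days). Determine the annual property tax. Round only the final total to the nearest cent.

€49970.43

January 1 – October 26, 2031: 299 days at 12.5 mills → €2544000 × 1.25% × 299/365 = €26049.8630
October 27 – December 31, 2031: 66 days at 52 mills → €2544000 × 5.2% × 66/365 = €23920.5699
Total = €49970.4329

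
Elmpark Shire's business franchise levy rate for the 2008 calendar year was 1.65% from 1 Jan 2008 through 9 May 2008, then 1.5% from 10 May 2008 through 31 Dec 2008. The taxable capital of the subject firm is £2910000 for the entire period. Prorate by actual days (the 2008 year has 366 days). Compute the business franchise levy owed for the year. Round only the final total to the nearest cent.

£45200.41

1 Jan – 9 May 2008: 130 days at 1.65% → £2910000 × 1.65% × 130/366 = £17054.5082
10 May – 31 Dec 2008: 236 days at 1.5% → £2910000 × 1.5% × 236/366 = £28145.9016
Total = £45200.4098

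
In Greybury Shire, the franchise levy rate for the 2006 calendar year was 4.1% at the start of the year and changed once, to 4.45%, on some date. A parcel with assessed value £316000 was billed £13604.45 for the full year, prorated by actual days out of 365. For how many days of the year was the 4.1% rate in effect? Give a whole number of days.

Let d = days at the first rate; then 365 − d days at the second rate.
£316000 × [4.1%·d + 4.45%·(365−d)] / 365 = £13604.45
Solving gives d = 151, so the new rate took effect on June 1, 2006.

151 days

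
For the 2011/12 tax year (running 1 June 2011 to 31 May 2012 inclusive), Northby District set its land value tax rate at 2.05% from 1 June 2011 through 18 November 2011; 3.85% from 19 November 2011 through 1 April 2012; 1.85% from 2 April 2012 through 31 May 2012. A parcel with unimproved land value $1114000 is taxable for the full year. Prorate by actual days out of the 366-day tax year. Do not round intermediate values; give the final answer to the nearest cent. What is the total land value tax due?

$29867.98

1 June – 18 November 2011: 171 days at 2.05% → $1114000 × 2.05% × 171/366 = $10669.7459
19 November 2011 – 1 April 2012: 135 days at 3.85% → $1114000 × 3.85% × 135/366 = $15819.7131
2 April – 31 May 2012: 60 days at 1.85% → $1114000 × 1.85% × 60/366 = $3378.5246
Total = $29867.9836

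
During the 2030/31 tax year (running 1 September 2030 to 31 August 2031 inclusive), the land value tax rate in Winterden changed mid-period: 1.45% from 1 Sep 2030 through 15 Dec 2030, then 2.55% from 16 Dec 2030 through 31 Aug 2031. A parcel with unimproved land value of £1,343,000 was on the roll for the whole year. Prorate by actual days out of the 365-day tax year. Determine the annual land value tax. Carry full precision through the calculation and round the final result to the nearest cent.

1 Sep – 15 Dec 2030: 106 days at 1.45% → £1,343,000 × 1.45% × 106/365 = £5,655.3178
16 Dec 2030 – 31 Aug 2031: 259 days at 2.55% → £1,343,000 × 2.55% × 259/365 = £24,300.9411
Total = £29,956.2589

£29,956.26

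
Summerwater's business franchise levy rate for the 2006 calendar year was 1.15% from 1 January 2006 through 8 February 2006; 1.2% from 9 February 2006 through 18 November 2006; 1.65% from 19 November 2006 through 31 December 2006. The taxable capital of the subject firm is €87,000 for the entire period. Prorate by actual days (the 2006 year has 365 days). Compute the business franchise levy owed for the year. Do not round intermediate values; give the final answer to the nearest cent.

1 January – 8 February 2006: 39 days at 1.15% → €87,000 × 1.15% × 39/365 = €106.9027
9 February – 18 November 2006: 283 days at 1.2% → €87,000 × 1.2% × 283/365 = €809.4575
19 November – 31 December 2006: 43 days at 1.65% → €87,000 × 1.65% × 43/365 = €169.1137
Total = €1,085.4740

€1,085.47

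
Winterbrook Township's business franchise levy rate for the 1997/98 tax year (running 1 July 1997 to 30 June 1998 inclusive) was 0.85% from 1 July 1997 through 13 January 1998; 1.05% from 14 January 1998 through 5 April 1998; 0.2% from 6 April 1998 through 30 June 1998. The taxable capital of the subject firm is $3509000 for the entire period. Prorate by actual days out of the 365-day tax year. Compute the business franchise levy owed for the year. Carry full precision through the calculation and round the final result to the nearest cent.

$26029.09

1 July 1997 – 13 January 1998: 197 days at 0.85% → $3509000 × 0.85% × 197/365 = $16098.1384
14 January – 5 April 1998: 82 days at 1.05% → $3509000 × 1.05% × 82/365 = $8277.3945
6 April – 30 June 1998: 86 days at 0.2% → $3509000 × 0.2% × 86/365 = $1653.5562
Total = $26029.0890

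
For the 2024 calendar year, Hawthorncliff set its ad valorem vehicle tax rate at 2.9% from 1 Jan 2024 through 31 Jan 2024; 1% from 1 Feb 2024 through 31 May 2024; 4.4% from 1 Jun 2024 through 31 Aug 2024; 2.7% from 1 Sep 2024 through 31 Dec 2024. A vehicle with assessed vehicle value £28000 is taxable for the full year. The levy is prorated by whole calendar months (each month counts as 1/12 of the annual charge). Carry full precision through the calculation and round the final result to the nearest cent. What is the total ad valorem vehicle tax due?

£721.00

1 Jan – 31 Jan 2024: 1 month at 2.9% → £28000 × 2.9% × 1/12 = £67.6667
1 Feb – 31 May 2024: 4 months at 1% → £28000 × 1% × 4/12 = £93.3333
1 Jun – 31 Aug 2024: 3 months at 4.4% → £28000 × 4.4% × 3/12 = £308.0000
1 Sep – 31 Dec 2024: 4 months at 2.7% → £28000 × 2.7% × 4/12 = £252.0000
Total = £721.0000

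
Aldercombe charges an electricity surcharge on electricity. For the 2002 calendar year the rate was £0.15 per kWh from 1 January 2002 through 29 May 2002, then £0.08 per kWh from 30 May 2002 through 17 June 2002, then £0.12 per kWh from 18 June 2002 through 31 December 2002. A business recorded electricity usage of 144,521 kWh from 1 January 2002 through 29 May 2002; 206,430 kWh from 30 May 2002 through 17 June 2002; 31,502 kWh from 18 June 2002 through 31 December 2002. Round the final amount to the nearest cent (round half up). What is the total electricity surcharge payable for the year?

1 January – 29 May 2002: 144,521 kWh at £0.15/kWh → £21,678.15
30 May – 17 June 2002: 206,430 kWh at £0.08/kWh → £16,514.40
18 June – 31 December 2002: 31,502 kWh at £0.12/kWh → £3,780.24

£41,972.79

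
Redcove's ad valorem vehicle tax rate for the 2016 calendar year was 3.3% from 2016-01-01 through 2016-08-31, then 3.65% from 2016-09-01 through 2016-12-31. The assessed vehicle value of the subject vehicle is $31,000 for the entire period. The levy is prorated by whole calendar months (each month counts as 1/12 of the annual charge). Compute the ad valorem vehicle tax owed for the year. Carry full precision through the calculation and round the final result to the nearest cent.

2016-01-01 to 2016-08-31: 8 months at 3.3% → $31,000 × 3.3% × 8/12 = $682.0000
2016-09-01 to 2016-12-31: 4 months at 3.65% → $31,000 × 3.65% × 4/12 = $377.1667
Total = $1,059.1667

$1,059.17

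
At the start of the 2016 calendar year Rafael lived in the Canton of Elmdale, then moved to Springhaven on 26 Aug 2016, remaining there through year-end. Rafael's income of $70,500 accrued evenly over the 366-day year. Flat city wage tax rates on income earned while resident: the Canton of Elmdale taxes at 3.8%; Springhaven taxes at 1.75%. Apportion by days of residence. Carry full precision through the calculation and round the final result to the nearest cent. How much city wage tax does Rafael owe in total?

$2,173.56

The Canton of Elmdale, 1 Jan – 25 Aug 2016: 238 days → $70,500 × 3.8% × 238/366 = $1,742.0820
Springhaven, 26 Aug – 31 Dec 2016: 128 days → $70,500 × 1.75% × 128/366 = $431.4754
Total = $2,173.5574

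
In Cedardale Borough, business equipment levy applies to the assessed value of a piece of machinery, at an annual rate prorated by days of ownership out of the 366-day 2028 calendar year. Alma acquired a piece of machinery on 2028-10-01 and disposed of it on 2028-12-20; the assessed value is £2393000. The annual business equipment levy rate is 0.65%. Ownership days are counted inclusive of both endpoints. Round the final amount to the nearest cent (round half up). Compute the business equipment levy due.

Days held (2028-10-01 to 2028-12-20): 81 out of 366
Tax = £2393000 × 0.65% × 81/366 = £3442.3893

£3442.39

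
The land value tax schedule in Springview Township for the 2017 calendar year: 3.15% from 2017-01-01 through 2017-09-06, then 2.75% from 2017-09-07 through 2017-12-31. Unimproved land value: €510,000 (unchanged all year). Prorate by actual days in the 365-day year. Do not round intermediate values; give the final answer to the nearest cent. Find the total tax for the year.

€15,416.67

2017-01-01 to 2017-09-06: 249 days at 3.15% → €510,000 × 3.15% × 249/365 = €10,959.4110
2017-09-07 to 2017-12-31: 116 days at 2.75% → €510,000 × 2.75% × 116/365 = €4,457.2603
Total = €15,416.6712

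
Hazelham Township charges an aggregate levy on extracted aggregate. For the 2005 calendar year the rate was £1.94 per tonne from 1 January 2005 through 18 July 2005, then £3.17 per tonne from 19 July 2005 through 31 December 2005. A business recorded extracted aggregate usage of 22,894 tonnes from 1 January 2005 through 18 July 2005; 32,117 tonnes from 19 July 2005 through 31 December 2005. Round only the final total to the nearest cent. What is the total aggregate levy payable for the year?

£146225.25

1 January – 18 July 2005: 22,894 tonnes at £1.94/tonne → £44414.36
19 July – 31 December 2005: 32,117 tonnes at £3.17/tonne → £101810.89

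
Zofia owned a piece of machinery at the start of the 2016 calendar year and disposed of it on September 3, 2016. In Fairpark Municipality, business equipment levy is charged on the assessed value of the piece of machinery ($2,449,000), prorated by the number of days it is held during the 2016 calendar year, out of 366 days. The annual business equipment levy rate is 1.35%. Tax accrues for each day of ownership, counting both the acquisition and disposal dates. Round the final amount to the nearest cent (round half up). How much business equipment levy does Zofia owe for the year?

$22,312.00

Days held (January 1 – September 3, 2016): 247 out of 366
Tax = $2,449,000 × 1.35% × 247/366 = $22,311.9959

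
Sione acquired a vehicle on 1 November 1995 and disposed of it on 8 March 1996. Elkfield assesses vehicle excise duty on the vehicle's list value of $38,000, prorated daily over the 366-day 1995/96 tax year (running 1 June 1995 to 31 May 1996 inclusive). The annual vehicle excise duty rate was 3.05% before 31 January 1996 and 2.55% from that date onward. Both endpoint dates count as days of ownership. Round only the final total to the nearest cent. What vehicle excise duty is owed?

$388.77

1 November 1995 – 30 January 1996: 91 days at 3.05% → $38,000 × 3.05% × 91/366 = $288.1667
31 January – 8 March 1996: 38 days at 2.55% → $38,000 × 2.55% × 38/366 = $100.6066
Total = $388.7732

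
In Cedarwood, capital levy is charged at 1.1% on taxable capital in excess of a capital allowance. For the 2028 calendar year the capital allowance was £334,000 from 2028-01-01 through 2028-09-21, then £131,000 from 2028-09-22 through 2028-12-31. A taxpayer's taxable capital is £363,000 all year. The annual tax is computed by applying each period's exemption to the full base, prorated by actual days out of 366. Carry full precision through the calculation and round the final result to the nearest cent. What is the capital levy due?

2028-01-01 to 2028-09-21: 265 days, exemption £334,000 → (£363,000 − £334,000) × 1.1% × 265/366 = £230.9699
2028-09-22 to 2028-12-31: 101 days, exemption £131,000 → (£363,000 − £131,000) × 1.1% × 101/366 = £704.2404
Total = £935.2104

£935.21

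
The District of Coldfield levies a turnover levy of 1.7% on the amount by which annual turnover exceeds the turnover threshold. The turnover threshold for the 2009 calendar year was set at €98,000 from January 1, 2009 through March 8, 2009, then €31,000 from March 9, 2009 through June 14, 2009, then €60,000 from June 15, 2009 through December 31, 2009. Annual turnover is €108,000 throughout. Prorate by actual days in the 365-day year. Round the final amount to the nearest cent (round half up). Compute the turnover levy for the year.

January 1 – March 8, 2009: 67 days, exemption €98,000 → (€108,000 − €98,000) × 1.7% × 67/365 = €31.2055
March 9 – June 14, 2009: 98 days, exemption €31,000 → (€108,000 − €31,000) × 1.7% × 98/365 = €351.4575
June 15 – December 31, 2009: 200 days, exemption €60,000 → (€108,000 − €60,000) × 1.7% × 200/365 = €447.1233
Total = €829.7863

€829.79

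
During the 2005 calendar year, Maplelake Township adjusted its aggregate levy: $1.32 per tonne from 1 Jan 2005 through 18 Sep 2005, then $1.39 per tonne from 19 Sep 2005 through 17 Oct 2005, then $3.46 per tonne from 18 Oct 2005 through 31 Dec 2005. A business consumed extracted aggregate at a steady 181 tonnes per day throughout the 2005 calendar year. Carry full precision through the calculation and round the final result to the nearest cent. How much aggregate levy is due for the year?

$116,623.73

1 Jan – 18 Sep 2005: 261 days × 181 tonnes/day = 47,241 tonnes at $1.32/tonne → $62,358.12
19 Sep – 17 Oct 2005: 29 days × 181 tonnes/day = 5,249 tonnes at $1.39/tonne → $7,296.11
18 Oct – 31 Dec 2005: 75 days × 181 tonnes/day = 13,575 tonnes at $3.46/tonne → $46,969.50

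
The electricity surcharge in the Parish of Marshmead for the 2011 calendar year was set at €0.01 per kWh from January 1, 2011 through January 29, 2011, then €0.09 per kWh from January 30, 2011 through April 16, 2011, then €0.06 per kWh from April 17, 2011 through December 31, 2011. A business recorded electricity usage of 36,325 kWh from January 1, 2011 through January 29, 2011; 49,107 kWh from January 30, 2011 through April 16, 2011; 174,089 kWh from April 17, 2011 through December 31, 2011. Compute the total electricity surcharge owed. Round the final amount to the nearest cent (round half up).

January 1 – January 29, 2011: 36,325 kWh at €0.01/kWh → €363.25
January 30 – April 16, 2011: 49,107 kWh at €0.09/kWh → €4,419.63
April 17 – December 31, 2011: 174,089 kWh at €0.06/kWh → €10,445.34

€15,228.22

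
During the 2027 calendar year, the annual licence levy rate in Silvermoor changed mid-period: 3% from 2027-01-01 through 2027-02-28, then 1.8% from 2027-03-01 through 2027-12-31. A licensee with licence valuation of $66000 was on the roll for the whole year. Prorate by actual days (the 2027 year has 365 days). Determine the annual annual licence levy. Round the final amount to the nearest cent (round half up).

$1316.02

2027-01-01 to 2027-02-28: 59 days at 3% → $66000 × 3% × 59/365 = $320.0548
2027-03-01 to 2027-12-31: 306 days at 1.8% → $66000 × 1.8% × 306/365 = $995.9671
Total = $1316.0219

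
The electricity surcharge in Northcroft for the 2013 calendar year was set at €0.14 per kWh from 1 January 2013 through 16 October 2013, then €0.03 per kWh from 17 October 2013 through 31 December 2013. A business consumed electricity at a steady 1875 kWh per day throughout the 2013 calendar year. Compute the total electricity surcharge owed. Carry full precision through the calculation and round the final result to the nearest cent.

€80137.50

1 January – 16 October 2013: 289 days × 1875 kWh/day = 541,875 kWh at €0.14/kWh → €75862.50
17 October – 31 December 2013: 76 days × 1875 kWh/day = 142,500 kWh at €0.03/kWh → €4275.00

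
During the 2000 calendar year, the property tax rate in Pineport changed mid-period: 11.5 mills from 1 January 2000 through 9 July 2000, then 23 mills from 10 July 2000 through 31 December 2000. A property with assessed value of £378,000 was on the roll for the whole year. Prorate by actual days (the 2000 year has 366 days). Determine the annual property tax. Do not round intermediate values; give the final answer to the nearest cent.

1 January – 9 July 2000: 191 days at 11.5 mills → £378,000 × 1.15% × 191/366 = £2,268.5164
10 July – 31 December 2000: 175 days at 23 mills → £378,000 × 2.3% × 175/366 = £4,156.9672
Total = £6,425.4836

£6,425.48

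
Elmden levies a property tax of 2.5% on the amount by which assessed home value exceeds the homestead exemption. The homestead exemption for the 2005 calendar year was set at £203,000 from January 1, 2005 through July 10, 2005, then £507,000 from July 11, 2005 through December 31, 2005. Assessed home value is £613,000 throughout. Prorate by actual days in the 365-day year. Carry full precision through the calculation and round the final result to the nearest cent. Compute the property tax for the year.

£6,626.99

January 1 – July 10, 2005: 191 days, exemption £203,000 → (£613,000 − £203,000) × 2.5% × 191/365 = £5,363.6986
July 11 – December 31, 2005: 174 days, exemption £507,000 → (£613,000 − £507,000) × 2.5% × 174/365 = £1,263.2877
Total = £6,626.9863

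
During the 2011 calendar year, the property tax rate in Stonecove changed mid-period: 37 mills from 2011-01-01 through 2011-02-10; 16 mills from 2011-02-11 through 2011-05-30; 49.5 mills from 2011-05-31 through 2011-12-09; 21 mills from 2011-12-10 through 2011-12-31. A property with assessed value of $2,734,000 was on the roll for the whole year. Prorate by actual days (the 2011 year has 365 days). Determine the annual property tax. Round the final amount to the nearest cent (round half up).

2011-01-01 to 2011-02-10: 41 days at 37 mills → $2,734,000 × 3.7% × 41/365 = $11,362.9534
2011-02-11 to 2011-05-30: 109 days at 16 mills → $2,734,000 × 1.6% × 109/365 = $13,063.2767
2011-05-31 to 2011-12-09: 193 days at 49.5 mills → $2,734,000 × 4.95% × 193/365 = $71,559.6411
2011-12-10 to 2011-12-31: 22 days at 21 mills → $2,734,000 × 2.1% × 22/365 = $3,460.5699
Total = $99,446.4411

$99,446.44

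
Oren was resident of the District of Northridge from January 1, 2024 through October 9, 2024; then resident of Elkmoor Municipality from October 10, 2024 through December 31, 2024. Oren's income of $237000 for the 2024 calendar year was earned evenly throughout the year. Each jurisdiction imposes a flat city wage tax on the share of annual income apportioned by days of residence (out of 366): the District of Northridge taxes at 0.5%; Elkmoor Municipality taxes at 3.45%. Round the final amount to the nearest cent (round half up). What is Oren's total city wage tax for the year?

The District of Northridge, January 1 – October 9, 2024: 283 days → $237000 × 0.5% × 283/366 = $916.2705
Elkmoor Municipality, October 10 – December 31, 2024: 83 days → $237000 × 3.45% × 83/366 = $1854.2336
Total = $2770.5041

$2770.50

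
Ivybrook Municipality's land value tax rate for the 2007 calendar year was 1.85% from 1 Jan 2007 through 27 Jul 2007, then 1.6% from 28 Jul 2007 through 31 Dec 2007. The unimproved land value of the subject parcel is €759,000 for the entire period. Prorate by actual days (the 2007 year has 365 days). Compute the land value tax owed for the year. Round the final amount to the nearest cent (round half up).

€13,225.32

1 Jan – 27 Jul 2007: 208 days at 1.85% → €759,000 × 1.85% × 208/365 = €8,001.7315
28 Jul – 31 Dec 2007: 157 days at 1.6% → €759,000 × 1.6% × 157/365 = €5,223.5836
Total = €13,225.3151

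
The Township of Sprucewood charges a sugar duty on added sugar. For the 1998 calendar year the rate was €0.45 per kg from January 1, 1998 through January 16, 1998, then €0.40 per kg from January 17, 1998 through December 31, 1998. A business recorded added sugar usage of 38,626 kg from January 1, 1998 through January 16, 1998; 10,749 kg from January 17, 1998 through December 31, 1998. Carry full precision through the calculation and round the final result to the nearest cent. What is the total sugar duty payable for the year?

January 1 – January 16, 1998: 38,626 kg at €0.45/kg → €17,381.70
January 17 – December 31, 1998: 10,749 kg at €0.40/kg → €4,299.60

€21,681.30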